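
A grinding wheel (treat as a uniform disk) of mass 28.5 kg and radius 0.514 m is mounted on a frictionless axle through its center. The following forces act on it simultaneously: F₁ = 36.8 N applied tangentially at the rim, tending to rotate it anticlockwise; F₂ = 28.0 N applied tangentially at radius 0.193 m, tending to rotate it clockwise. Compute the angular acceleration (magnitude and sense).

α ≈ 3.59 rad/s², anticlockwise

I = ½MR² = (1/2)(28.5)(0.514)² = 3.765 kg·m².
Taking anticlockwise as positive: τ₁ = +(36.8)(0.514) = +18.92 N·m; τ₂ = −(28.0)(0.193) = −5.404 N·m.
Net torque τ = 13.51 N·m.
α = τ/I = 13.51/3.765 = 3.589 rad/s².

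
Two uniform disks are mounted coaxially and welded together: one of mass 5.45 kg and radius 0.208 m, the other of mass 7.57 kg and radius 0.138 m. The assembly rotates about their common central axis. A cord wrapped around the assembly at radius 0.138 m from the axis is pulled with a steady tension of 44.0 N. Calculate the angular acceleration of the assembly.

α ≈ 32.0 rad/s²

I = ½M₁R₁² + ½M₂R₂² = ½(5.45)(0.208)² + ½(7.57)(0.138)² = 0.1900 kg·m².
τ = F r = (44.0)(0.138) = 6.072 N·m.
α = τ/I = 6.072/0.1900 = 31.96 rad/s².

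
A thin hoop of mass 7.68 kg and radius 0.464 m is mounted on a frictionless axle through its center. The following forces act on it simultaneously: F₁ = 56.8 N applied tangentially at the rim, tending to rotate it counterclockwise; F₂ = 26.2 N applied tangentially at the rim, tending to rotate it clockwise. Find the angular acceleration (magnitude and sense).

α ≈ 8.59 rad/s², counterclockwise

I = MR² = (7.68)(0.464)² = 1.653 kg·m².
Taking counterclockwise as positive: τ₁ = +(56.8)(0.464) = +26.36 N·m; τ₂ = −(26.2)(0.464) = −12.16 N·m.
Net torque τ = 14.20 N·m.
α = τ/I = 14.20/1.653 = 8.587 rad/s².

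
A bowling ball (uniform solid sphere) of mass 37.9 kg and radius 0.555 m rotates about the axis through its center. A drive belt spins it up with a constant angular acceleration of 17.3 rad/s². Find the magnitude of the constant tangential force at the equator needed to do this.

I = (2/5)MR² = (2/5)(37.9)(0.555)² = 4.670 kg·m².
The required torque is τ = Iα = (4.670)(17.30) = 80.79 N·m.
A tangential force at the equator gives τ = FR, so F = τ/R = 80.79/0.555 = 145.6 N.

F ≈ 146 N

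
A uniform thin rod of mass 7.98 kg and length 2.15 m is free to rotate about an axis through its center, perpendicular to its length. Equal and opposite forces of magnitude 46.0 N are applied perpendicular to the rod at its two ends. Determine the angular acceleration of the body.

I = (1/12)ML² = (1/12)(7.98)(2.15)² = 3.074 kg·m².
The couple gives τ = F·(L/2) + F·(L/2) = F L = (46.0)(2.15) = 98.90 N·m.
From τ = Iα: α = 98.90/3.074 = 32.17 rad/s².

α ≈ 32.2 rad/s²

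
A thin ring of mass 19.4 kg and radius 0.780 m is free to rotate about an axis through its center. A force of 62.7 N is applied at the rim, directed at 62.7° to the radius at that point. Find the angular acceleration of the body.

α ≈ 3.68 rad/s²

I = MR² = (19.4)(0.780)² = 11.80 kg·m².
Only the tangential component produces torque: τ = F R sinθ = (62.7)(0.780) sin 62.7° = 43.46 N·m.
From τ = Iα: α = 43.46/11.80 = 3.682 rad/s².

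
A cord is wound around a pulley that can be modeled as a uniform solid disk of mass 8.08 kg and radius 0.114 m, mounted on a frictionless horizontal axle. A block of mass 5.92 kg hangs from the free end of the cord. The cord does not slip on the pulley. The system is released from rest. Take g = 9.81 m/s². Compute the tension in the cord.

T ≈ 23.6 N

I = ½MR² = (1/2)(8.08)(0.114)² = 0.05250 kg·m².
Block: mg − T = ma. Pulley: TR = Iα. No-slip: a = αR, so T = (I/R²)a = 4.040·a.
Then mg = (m + 4.040)a, so a = (5.92)(9.81)/(5.92 + 4.040) = 5.831 m/s².
T = 4.040·a = 23.56 N.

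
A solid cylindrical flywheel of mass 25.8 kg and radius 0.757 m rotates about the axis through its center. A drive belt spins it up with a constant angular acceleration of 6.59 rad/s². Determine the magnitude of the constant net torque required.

τ ≈ 48.7 N·m

I = ½MR² = (1/2)(25.8)(0.757)² = 7.392 kg·m².
τ = Iα = (7.392)(6.590) = 48.72 N·m.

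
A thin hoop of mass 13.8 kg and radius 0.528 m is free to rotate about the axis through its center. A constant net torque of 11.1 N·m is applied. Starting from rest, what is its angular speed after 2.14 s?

I = MR² = (13.8)(0.528)² = 3.847 kg·m².
α = τ/I = 11.1/3.847 = 2.885 rad/s².
ω = ω₀ + αt = 0 + (2.885)(2.14) = 6.174 rad/s.

ω ≈ 6.17 rad/s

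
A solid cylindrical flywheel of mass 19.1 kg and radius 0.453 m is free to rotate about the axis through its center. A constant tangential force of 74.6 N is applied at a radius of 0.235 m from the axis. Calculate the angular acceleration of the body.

α ≈ 8.95 rad/s²

I = ½MR² = (1/2)(19.1)(0.453)² = 1.960 kg·m².
τ = F·r = (74.6)(0.235) = 17.53 N·m.
Newton's second law for rotation, τ = Iα, gives α = τ/I = 17.53/1.960 = 8.946 rad/s².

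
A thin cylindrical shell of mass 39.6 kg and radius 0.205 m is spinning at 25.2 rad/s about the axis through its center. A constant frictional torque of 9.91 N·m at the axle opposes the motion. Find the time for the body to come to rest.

t ≈ 4.23 s

I = MR² = (39.6)(0.205)² = 1.664 kg·m².
The net torque has magnitude 9.91 N·m, opposing ω.
|α| = τ/I = 9.910/1.664 = 5.955 rad/s² (deceleration).
0 = ω₀ − |α|t ⇒ t = ω₀/|α| = 25.2/5.955 = 4.232 s.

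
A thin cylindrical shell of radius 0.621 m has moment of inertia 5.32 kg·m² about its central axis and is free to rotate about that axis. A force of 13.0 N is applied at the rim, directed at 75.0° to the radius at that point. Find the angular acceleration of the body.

Only the tangential component produces torque: τ = F R sinθ = (13.0)(0.621) sin 75.0° = 7.798 N·m.
From τ = Iα: α = 7.798/5.320 = 1.466 rad/s².

α ≈ 1.47 rad/s²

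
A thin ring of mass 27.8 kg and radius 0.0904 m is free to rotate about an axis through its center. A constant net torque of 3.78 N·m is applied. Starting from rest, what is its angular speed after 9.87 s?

I = MR² = (27.8)(0.0904)² = 0.2272 kg·m².
α = τ/I = 3.78/0.2272 = 16.64 rad/s².
ω = ω₀ + αt = 0 + (16.64)(9.87) = 164.2 rad/s.

ω ≈ 164 rad/s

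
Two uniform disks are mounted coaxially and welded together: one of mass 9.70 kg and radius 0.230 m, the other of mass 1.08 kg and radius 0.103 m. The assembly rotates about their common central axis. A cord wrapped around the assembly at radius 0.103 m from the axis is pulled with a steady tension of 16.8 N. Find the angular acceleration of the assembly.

I = ½M₁R₁² + ½M₂R₂² = ½(9.70)(0.230)² + ½(1.08)(0.103)² = 0.2623 kg·m².
τ = F r = (16.8)(0.103) = 1.730 N·m.
α = τ/I = 1.730/0.2623 = 6.597 rad/s².

α ≈ 6.60 rad/s²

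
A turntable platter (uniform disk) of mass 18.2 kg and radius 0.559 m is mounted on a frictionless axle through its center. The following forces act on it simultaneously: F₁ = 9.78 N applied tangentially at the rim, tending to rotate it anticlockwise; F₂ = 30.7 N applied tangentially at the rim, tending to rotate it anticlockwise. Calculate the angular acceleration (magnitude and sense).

α ≈ 7.96 rad/s², anticlockwise

I = ½MR² = (1/2)(18.2)(0.559)² = 2.844 kg·m².
Taking anticlockwise as positive: τ₁ = +(9.78)(0.559) = +5.467 N·m; τ₂ = +(30.7)(0.559) = +17.16 N·m.
Net torque τ = 22.63 N·m.
α = τ/I = 22.63/2.844 = 7.958 rad/s².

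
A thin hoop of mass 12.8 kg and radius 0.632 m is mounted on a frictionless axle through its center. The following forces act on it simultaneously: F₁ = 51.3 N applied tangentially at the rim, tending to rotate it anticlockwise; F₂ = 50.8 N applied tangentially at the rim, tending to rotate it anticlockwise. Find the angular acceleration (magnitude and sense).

I = MR² = (12.8)(0.632)² = 5.113 kg·m².
Taking anticlockwise as positive: τ₁ = +(51.3)(0.632) = +32.42 N·m; τ₂ = +(50.8)(0.632) = +32.11 N·m.
Net torque τ = 64.53 N·m.
α = τ/I = 64.53/5.113 = 12.62 rad/s².

α ≈ 12.6 rad/s², anticlockwise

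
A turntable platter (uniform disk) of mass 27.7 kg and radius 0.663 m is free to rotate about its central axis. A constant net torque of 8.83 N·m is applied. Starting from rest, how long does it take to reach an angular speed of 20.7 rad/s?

I = ½MR² = (1/2)(27.7)(0.663)² = 6.088 kg·m².
α = τ/I = 8.83/6.088 = 1.450 rad/s².
ω = αt ⇒ t = ω/α = 20.7/1.450 = 14.27 s.

t ≈ 14.3 s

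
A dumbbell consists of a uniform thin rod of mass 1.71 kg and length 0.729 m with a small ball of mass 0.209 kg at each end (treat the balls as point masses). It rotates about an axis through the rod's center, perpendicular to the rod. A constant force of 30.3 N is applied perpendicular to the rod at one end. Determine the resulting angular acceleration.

α ≈ 84.1 rad/s²

I_rod = (1/12)ML² = (1/12)(1.71)(0.729)² = 0.07573 kg·m².
I_balls = 2·m·(L/2)² = 2(0.209)(0.3645)² = 0.05554 kg·m².
Total I = 0.1313 kg·m².
τ = F·(L/2) = (30.3)(0.364) = 11.04 N·m.
α = τ/I = 11.04/0.1313 = 84.14 rad/s².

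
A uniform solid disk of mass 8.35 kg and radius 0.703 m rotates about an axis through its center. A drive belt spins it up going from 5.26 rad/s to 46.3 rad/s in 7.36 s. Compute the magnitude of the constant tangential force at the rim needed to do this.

I = ½MR² = (1/2)(8.35)(0.703)² = 2.063 kg·m².
α = Δω/Δt = (46.3 − 5.26)/7.36 = 5.576 rad/s².
The required torque is τ = Iα = (2.063)(5.576) = 11.51 N·m.
A tangential force at the rim gives τ = FR, so F = τ/R = 11.51/0.703 = 16.37 N.

F ≈ 16.4 N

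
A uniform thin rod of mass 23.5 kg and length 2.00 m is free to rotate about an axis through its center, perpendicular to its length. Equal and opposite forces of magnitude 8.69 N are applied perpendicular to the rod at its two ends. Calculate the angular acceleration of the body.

I = (1/12)ML² = (1/12)(23.5)(2.00)² = 7.833 kg·m².
The couple gives τ = F·(L/2) + F·(L/2) = F L = (8.69)(2.00) = 17.38 N·m.
Newton's second law for rotation, τ = Iα, gives α = τ/I = 17.38/7.833 = 2.219 rad/s².

α ≈ 2.22 rad/s²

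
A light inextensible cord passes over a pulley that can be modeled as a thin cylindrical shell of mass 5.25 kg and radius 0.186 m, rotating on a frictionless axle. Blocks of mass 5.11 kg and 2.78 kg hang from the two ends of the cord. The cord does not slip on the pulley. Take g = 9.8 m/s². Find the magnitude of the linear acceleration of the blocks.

a ≈ 1.74 m/s²

I = MR² = (5.25)(0.186)² = 0.1816 kg·m².
Heavier block: m₁g − T₁ = m₁a. Lighter block: T₂ − m₂g = m₂a.
Pulley: (T₁ − T₂)R = Iα = I(a/R), so T₁ − T₂ = (I/R²)a = 1·M_p a = 5.250·a.
Adding the three: (m₁ − m₂)g = (m₁ + m₂ + 5.250)a, so a = (5.11 − 2.78)(9.8)/(5.11 + 2.78 + 5.250) = 1.738 m/s².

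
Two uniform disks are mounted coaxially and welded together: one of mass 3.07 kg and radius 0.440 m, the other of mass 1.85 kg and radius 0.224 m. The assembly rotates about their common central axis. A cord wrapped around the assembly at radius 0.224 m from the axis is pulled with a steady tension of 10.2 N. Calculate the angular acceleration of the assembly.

I = ½M₁R₁² + ½M₂R₂² = ½(3.07)(0.440)² + ½(1.85)(0.224)² = 0.3436 kg·m².
τ = F r = (10.2)(0.224) = 2.285 N·m.
α = τ/I = 2.285/0.3436 = 6.650 rad/s².

α ≈ 6.65 rad/s²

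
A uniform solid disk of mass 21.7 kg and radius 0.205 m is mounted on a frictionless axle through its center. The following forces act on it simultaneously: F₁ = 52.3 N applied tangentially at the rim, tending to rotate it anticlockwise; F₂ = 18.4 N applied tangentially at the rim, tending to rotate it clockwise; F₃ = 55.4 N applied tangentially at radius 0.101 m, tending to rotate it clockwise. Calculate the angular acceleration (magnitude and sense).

I = ½MR² = (1/2)(21.7)(0.205)² = 0.4560 kg·m².
Taking anticlockwise as positive: τ₁ = +(52.3)(0.205) = +10.72 N·m; τ₂ = −(18.4)(0.205) = −3.772 N·m; τ₃ = −(55.4)(0.101) = −5.595 N·m.
Net torque τ = 1.354 N·m.
α = τ/I = 1.354/0.4560 = 2.970 rad/s².

α ≈ 2.97 rad/s², anticlockwise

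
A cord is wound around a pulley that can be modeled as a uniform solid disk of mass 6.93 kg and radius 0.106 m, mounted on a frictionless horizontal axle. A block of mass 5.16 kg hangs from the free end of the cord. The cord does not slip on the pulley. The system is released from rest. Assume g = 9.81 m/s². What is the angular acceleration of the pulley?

I = ½MR² = (1/2)(6.93)(0.106)² = 0.03893 kg·m².
Block: mg − T = ma. Pulley: TR = Iα. No-slip: a = αR, so T = (I/R²)a = 3.465·a.
Then mg = (m + 3.465)a, so a = (5.16)(9.81)/(5.16 + 3.465) = 5.869 m/s².
α = a/R = 5.869/0.106 = 55.37 rad/s².

α ≈ 55.4 rad/s²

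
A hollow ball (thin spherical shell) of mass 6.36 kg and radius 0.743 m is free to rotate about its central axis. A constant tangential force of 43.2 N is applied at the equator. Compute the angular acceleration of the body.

I = (2/3)MR² = (2/3)(6.36)(0.743)² = 2.341 kg·m².
τ = F R = (43.2)(0.743) = 32.10 N·m.
From τ = Iα: α = 32.10/2.341 = 13.71 rad/s².

α ≈ 13.7 rad/s²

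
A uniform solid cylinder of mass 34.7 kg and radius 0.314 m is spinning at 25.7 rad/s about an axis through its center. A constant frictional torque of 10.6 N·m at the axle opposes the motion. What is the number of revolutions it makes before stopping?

I = ½MR² = (1/2)(34.7)(0.314)² = 1.711 kg·m².
The net torque has magnitude 10.6 N·m, opposing ω.
|α| = τ/I = 10.60/1.711 = 6.197 rad/s² (deceleration).
ω² = ω₀² − 2|α|θ with ω = 0 ⇒ θ = ω₀²/(2|α|) = 53.30 rad = 8.482 rev.

≈ 8.48 revolutions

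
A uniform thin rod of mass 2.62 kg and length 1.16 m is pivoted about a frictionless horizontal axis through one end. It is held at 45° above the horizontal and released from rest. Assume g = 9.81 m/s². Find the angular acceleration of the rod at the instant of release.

About the pivot, I = (1/3)ML² = (1/3)(2.62)(1.16)² = 1.175 kg·m².
The weight acts at the center, a distance L/2 = 0.5800 m from the pivot; τ = Mg(L/2) cos 45° = 10.54 N·m.
α = τ/I = 10.54/1.175 = 8.970 rad/s².

α ≈ 8.97 rad/s²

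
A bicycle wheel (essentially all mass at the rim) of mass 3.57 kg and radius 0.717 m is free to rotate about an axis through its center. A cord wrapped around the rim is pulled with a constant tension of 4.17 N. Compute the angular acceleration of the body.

I = MR² = (3.57)(0.717)² = 1.835 kg·m².
τ = F R = (4.17)(0.717) = 2.990 N·m.
From τ = Iα: α = 2.990/1.835 = 1.629 rad/s².

α ≈ 1.63 rad/s²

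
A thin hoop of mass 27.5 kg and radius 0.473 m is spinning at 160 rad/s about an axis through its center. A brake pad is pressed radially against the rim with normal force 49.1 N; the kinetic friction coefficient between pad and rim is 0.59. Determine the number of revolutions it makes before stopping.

I = MR² = (27.5)(0.473)² = 6.153 kg·m².
Friction force f = μN = (0.59)(49.1) = 28.97 N at the rim; torque magnitude τ = fR = 13.70 N·m, opposing ω.
|α| = τ/I = 13.70/6.153 = 2.227 rad/s² (deceleration).
ω² = ω₀² − 2|α|θ with ω = 0 ⇒ θ = ω₀²/(2|α|) = 5747 rad = 914.7 rev.

≈ 915 revolutions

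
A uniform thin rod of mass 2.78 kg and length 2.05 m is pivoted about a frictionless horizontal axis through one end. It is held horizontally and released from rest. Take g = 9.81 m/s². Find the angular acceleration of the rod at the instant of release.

α ≈ 7.18 rad/s²

About the pivot, I = (1/3)ML² = (1/3)(2.78)(2.05)² = 3.894 kg·m².
The weight acts at the center, a distance L/2 = 1.025 m from the pivot; τ = Mg(L/2) = 27.95 N·m.
α = τ/I = 27.95/3.894 = 7.178 rad/s².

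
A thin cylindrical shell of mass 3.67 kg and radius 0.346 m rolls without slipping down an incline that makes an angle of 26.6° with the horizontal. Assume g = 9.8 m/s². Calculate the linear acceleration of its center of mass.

Translation along the incline: Mg sinθ − f = Ma.
Rotation about the center: fR = Iα with I = MR². No-slip gives a = αR, so f = (I/R²)a = M a.
Substituting: Mg sinθ = (1 + 1.000)Ma, so a = g sinθ/(1 + 1.000) = (9.8) sin 26.6° / 2.000 = 2.194 m/s².

a ≈ 2.19 m/s²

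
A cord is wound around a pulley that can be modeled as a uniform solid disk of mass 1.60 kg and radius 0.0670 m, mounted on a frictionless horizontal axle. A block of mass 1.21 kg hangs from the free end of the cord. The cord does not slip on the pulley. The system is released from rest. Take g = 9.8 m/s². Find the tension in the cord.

I = ½MR² = (1/2)(1.60)(0.0670)² = 0.003591 kg·m².
Block: mg − T = ma. Pulley: TR = Iα. No-slip: a = αR, so T = (I/R²)a = 0.8000·a.
Then mg = (m + 0.8000)a, so a = (1.21)(9.8)/(1.21 + 0.8000) = 5.900 m/s².
T = 0.8000·a = 4.720 N.

T ≈ 4.72 N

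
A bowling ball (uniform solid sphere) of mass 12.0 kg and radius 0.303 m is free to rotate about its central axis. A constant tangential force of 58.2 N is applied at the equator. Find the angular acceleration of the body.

I = (2/5)MR² = (2/5)(12.0)(0.303)² = 0.4407 kg·m².
τ = F R = (58.2)(0.303) = 17.63 N·m.
Newton's second law for rotation, τ = Iα, gives α = τ/I = 17.63/0.4407 = 40.02 rad/s².

α ≈ 40.0 rad/s²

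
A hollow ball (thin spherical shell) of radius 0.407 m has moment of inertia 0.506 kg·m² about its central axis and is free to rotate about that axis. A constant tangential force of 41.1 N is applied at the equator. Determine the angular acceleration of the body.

τ = F R = (41.1)(0.407) = 16.73 N·m.
Newton's second law for rotation, τ = Iα, gives α = τ/I = 16.73/0.5060 = 33.06 rad/s².

α ≈ 33.1 rad/s²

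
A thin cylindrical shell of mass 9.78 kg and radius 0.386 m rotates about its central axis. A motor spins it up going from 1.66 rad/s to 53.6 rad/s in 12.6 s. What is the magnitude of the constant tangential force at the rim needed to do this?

F ≈ 15.6 N

I = MR² = (9.78)(0.386)² = 1.457 kg·m².
α = Δω/Δt = (53.6 − 1.66)/12.6 = 4.122 rad/s².
The required torque is τ = Iα = (1.457)(4.122) = 6.007 N·m.
A tangential force at the rim gives τ = FR, so F = τ/R = 6.007/0.386 = 15.56 N.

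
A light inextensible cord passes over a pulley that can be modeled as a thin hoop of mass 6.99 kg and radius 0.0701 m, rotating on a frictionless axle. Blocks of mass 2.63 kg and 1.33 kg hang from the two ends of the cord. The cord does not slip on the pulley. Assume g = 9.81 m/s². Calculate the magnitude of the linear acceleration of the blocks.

a ≈ 1.16 m/s²

I = MR² = (6.99)(0.0701)² = 0.03435 kg·m².
Heavier block: m₁g − T₁ = m₁a. Lighter block: T₂ − m₂g = m₂a.
Pulley: (T₁ − T₂)R = Iα = I(a/R), so T₁ − T₂ = (I/R²)a = 1·M_p a = 6.990·a.
Adding the three: (m₁ − m₂)g = (m₁ + m₂ + 6.990)a, so a = (2.63 − 1.33)(9.81)/(2.63 + 1.33 + 6.990) = 1.165 m/s².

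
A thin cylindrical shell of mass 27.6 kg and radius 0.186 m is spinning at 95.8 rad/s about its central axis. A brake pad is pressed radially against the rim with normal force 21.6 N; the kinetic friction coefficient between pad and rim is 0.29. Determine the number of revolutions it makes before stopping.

≈ 599 revolutions

I = MR² = (27.6)(0.186)² = 0.9548 kg·m².
Friction force f = μN = (0.29)(21.6) = 6.264 N at the rim; torque magnitude τ = fR = 1.165 N·m, opposing ω.
|α| = τ/I = 1.165/0.9548 = 1.220 rad/s² (deceleration).
ω² = ω₀² − 2|α|θ with ω = 0 ⇒ θ = ω₀²/(2|α|) = 3761 rad = 598.5 rev.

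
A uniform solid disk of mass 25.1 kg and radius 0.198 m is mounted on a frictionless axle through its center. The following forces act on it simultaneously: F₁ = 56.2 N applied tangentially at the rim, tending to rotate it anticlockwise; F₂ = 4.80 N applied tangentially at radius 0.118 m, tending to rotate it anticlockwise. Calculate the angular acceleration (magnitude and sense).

I = ½MR² = (1/2)(25.1)(0.198)² = 0.4920 kg·m².
Taking anticlockwise as positive: τ₁ = +(56.2)(0.198) = +11.13 N·m; τ₂ = +(4.80)(0.118) = +0.5664 N·m.
Net torque τ = 11.69 N·m.
α = τ/I = 11.69/0.4920 = 23.77 rad/s².

α ≈ 23.8 rad/s², anticlockwise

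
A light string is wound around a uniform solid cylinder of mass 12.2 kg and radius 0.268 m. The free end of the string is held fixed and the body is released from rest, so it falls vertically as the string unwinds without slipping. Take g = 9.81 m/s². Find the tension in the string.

Translation: Mg − T = Ma. Rotation about the center: TR = Iα with I = ½MR².
With a = αR: T = (I/R²)a = (1/2)M a, so Mg = (1 + 0.5000)Ma.
a = g/(1 + 0.5000) = 9.81/1.500 = 6.540 m/s².
T = 0.5000·M·a = (0.5000)(12.2)(6.540) = 39.89 N.

T ≈ 39.9 N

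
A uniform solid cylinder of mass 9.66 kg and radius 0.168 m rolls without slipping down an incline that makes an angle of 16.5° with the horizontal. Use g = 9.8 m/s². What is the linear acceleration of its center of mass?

Translation along the incline: Mg sinθ − f = Ma.
Rotation about the center: fR = Iα with I = ½MR². No-slip gives a = αR, so f = (I/R²)a = (1/2)M a.
Substituting: Mg sinθ = (1 + 0.5000)Ma, so a = g sinθ/(1 + 0.5000) = (9.8) sin 16.5° / 1.500 = 1.856 m/s².

a ≈ 1.86 m/s²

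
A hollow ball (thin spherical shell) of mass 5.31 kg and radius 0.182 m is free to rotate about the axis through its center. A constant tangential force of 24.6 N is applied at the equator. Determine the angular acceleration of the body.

I = (2/3)MR² = (2/3)(5.31)(0.182)² = 0.1173 kg·m².
τ = F R = (24.6)(0.182) = 4.477 N·m.
From τ = Iα: α = 4.477/0.1173 = 38.18 rad/s².

α ≈ 38.2 rad/s²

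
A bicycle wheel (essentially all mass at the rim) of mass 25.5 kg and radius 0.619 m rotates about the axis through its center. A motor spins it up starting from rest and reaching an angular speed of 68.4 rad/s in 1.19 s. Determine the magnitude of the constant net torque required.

τ ≈ 562 N·m

I = MR² = (25.5)(0.619)² = 9.771 kg·m².
α = Δω/Δt = (68.4 − 0)/1.19 = 57.48 rad/s².
τ = Iα = (9.771)(57.48) = 561.6 N·m.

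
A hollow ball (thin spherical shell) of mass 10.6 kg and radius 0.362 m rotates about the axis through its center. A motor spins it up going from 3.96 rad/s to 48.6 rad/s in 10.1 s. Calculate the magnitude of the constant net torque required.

τ ≈ 4.09 N·m

I = (2/3)MR² = (2/3)(10.6)(0.362)² = 0.9260 kg·m².
α = Δω/Δt = (48.6 − 3.96)/10.1 = 4.420 rad/s².
τ = Iα = (0.9260)(4.420) = 4.093 N·m.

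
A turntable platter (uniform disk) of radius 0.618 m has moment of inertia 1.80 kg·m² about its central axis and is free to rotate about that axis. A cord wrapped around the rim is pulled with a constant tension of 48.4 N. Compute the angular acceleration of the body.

α ≈ 16.6 rad/s²

τ = F R = (48.4)(0.618) = 29.91 N·m.
From τ = Iα: α = 29.91/1.800 = 16.62 rad/s².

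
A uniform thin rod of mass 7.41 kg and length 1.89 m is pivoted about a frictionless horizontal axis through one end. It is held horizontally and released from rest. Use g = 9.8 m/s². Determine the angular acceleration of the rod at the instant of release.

About the pivot, I = (1/3)ML² = (1/3)(7.41)(1.89)² = 8.823 kg·m².
The weight acts at the center, a distance L/2 = 0.9450 m from the pivot; τ = Mg(L/2) = 68.62 N·m.
α = τ/I = 68.62/8.823 = 7.778 rad/s².

α ≈ 7.78 rad/s²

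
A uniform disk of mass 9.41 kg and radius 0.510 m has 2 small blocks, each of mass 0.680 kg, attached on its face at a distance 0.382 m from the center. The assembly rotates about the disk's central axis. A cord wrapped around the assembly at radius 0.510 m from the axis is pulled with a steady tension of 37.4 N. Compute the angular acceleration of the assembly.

I_disk = ½MR² = ½(9.41)(0.510)² = 1.224 kg·m².
I_blocks = 2·m·r² = 2(0.680)(0.382)² = 0.1985 kg·m².
Total I = 1.422 kg·m².
τ = F r = (37.4)(0.510) = 19.07 N·m.
α = τ/I = 19.07/1.422 = 13.41 rad/s².

α ≈ 13.4 rad/s²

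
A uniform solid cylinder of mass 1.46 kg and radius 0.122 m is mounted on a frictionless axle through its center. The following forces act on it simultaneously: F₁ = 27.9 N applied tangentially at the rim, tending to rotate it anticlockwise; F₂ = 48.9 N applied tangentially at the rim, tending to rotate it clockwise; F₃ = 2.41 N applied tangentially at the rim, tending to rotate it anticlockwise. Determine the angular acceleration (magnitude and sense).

α ≈ 209 rad/s², clockwise

I = ½MR² = (1/2)(1.46)(0.122)² = 0.01087 kg·m².
Taking anticlockwise as positive: τ₁ = +(27.9)(0.122) = +3.404 N·m; τ₂ = −(48.9)(0.122) = −5.966 N·m; τ₃ = +(2.41)(0.122) = +0.2940 N·m.
Net torque τ = -2.268 N·m.
α = τ/I = -2.268/0.01087 = -208.7 rad/s².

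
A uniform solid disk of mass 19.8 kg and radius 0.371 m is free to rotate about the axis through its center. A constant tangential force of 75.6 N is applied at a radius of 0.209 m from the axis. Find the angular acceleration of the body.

I = ½MR² = (1/2)(19.8)(0.371)² = 1.363 kg·m².
τ = F·r = (75.6)(0.209) = 15.80 N·m.
Newton's second law for rotation, τ = Iα, gives α = τ/I = 15.80/1.363 = 11.60 rad/s².

α ≈ 11.6 rad/s²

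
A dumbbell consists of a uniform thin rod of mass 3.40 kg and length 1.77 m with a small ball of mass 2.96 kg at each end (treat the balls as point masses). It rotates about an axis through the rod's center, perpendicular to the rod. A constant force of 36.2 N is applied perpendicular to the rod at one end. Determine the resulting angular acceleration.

I_rod = (1/12)ML² = (1/12)(3.40)(1.77)² = 0.8877 kg·m².
I_balls = 2·m·(L/2)² = 2(2.96)(0.8850)² = 4.637 kg·m².
Total I = 5.524 kg·m².
τ = F·(L/2) = (36.2)(0.885) = 32.04 N·m.
α = τ/I = 32.04/5.524 = 5.799 rad/s².

α ≈ 5.80 rad/s²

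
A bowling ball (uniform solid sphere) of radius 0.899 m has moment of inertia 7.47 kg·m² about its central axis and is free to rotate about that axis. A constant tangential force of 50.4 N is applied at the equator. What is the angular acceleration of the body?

α ≈ 6.07 rad/s²

τ = F R = (50.4)(0.899) = 45.31 N·m.
Newton's second law for rotation, τ = Iα, gives α = τ/I = 45.31/7.470 = 6.066 rad/s².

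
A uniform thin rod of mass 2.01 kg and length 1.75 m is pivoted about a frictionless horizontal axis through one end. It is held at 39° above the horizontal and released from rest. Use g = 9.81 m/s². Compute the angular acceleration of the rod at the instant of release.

α ≈ 6.53 rad/s²

About the pivot, I = (1/3)ML² = (1/3)(2.01)(1.75)² = 2.052 kg·m².
The weight acts at the center, a distance L/2 = 0.8750 m from the pivot; τ = Mg(L/2) cos 39° = 13.41 N·m.
α = τ/I = 13.41/2.052 = 6.535 rad/s².
(Equivalently α = (3g/(2L)) cos 39° = 6.535 rad/s².)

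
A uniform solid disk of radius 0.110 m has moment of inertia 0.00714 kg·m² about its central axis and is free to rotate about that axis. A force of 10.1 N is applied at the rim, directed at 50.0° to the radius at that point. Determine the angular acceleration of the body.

Only the tangential component produces torque: τ = F R sinθ = (10.1)(0.110) sin 50.0° = 0.8511 N·m.
Newton's second law for rotation, τ = Iα, gives α = τ/I = 0.8511/0.007140 = 119.2 rad/s².

α ≈ 119 rad/s²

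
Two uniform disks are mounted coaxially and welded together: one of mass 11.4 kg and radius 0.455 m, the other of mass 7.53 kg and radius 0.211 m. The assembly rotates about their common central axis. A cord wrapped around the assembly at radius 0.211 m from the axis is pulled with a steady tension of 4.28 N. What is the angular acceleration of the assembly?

I = ½M₁R₁² + ½M₂R₂² = ½(11.4)(0.455)² + ½(7.53)(0.211)² = 1.348 kg·m².
τ = F r = (4.28)(0.211) = 0.9031 N·m.
α = τ/I = 0.9031/1.348 = 0.6701 rad/s².

α ≈ 0.670 rad/s²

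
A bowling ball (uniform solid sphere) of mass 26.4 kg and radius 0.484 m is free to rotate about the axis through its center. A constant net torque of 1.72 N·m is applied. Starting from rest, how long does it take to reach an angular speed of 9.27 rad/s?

t ≈ 13.3 s

I = (2/5)MR² = (2/5)(26.4)(0.484)² = 2.474 kg·m².
α = τ/I = 1.72/2.474 = 0.6953 rad/s².
ω = αt ⇒ t = ω/α = 9.27/0.6953 = 13.33 s.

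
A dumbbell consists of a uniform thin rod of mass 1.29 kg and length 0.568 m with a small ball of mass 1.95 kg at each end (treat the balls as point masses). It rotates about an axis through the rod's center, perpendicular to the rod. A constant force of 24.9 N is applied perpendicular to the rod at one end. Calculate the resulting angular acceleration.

α ≈ 20.2 rad/s²

I_rod = (1/12)ML² = (1/12)(1.29)(0.568)² = 0.03468 kg·m².
I_balls = 2·m·(L/2)² = 2(1.95)(0.2840)² = 0.3146 kg·m².
Total I = 0.3492 kg·m².
τ = F·(L/2) = (24.9)(0.284) = 7.072 N·m.
α = τ/I = 7.072/0.3492 = 20.25 rad/s².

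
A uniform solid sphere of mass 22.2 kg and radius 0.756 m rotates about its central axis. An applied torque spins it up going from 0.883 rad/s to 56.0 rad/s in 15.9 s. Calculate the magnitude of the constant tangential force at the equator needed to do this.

F ≈ 23.3 N

I = (2/5)MR² = (2/5)(22.2)(0.756)² = 5.075 kg·m².
α = Δω/Δt = (56.0 − 0.883)/15.9 = 3.466 rad/s².
The required torque is τ = Iα = (5.075)(3.466) = 17.59 N·m.
A tangential force at the equator gives τ = FR, so F = τ/R = 17.59/0.756 = 23.27 N.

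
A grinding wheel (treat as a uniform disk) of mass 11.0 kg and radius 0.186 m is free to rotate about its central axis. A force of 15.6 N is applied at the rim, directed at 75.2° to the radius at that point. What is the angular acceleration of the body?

I = ½MR² = (1/2)(11.0)(0.186)² = 0.1903 kg·m².
Only the tangential component produces torque: τ = F R sinθ = (15.6)(0.186) sin 75.2° = 2.805 N·m.
From τ = Iα: α = 2.805/0.1903 = 14.74 rad/s².

α ≈ 14.7 rad/s²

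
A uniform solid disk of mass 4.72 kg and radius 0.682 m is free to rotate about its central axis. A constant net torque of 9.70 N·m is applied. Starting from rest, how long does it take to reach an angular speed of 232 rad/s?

I = ½MR² = (1/2)(4.72)(0.682)² = 1.098 kg·m².
α = τ/I = 9.70/1.098 = 8.837 rad/s².
ω = αt ⇒ t = ω/α = 232/8.837 = 26.25 s.

t ≈ 26.3 s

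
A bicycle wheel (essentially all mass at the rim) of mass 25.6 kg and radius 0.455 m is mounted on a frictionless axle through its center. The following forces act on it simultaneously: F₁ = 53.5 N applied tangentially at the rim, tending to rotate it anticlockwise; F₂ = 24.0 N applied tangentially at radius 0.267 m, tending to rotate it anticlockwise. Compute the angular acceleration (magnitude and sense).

I = MR² = (25.6)(0.455)² = 5.300 kg·m².
Taking anticlockwise as positive: τ₁ = +(53.5)(0.455) = +24.34 N·m; τ₂ = +(24.0)(0.267) = +6.408 N·m.
Net torque τ = 30.75 N·m.
α = τ/I = 30.75/5.300 = 5.802 rad/s².

α ≈ 5.80 rad/s², anticlockwise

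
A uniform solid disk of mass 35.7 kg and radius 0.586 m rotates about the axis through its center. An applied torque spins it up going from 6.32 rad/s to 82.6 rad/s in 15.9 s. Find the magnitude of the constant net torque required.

I = ½MR² = (1/2)(35.7)(0.586)² = 6.130 kg·m².
α = Δω/Δt = (82.6 − 6.32)/15.9 = 4.797 rad/s².
τ = Iα = (6.130)(4.797) = 29.41 N·m.

τ ≈ 29.4 N·m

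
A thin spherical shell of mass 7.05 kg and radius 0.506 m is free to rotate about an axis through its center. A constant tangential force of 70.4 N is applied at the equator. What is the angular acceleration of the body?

α ≈ 29.6 rad/s²

I = (2/3)MR² = (2/3)(7.05)(0.506)² = 1.203 kg·m².
τ = F R = (70.4)(0.506) = 35.62 N·m.
Newton's second law for rotation, τ = Iα, gives α = τ/I = 35.62/1.203 = 29.60 rad/s².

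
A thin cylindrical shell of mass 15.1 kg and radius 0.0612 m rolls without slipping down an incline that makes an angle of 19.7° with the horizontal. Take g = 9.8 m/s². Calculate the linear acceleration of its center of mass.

a ≈ 1.65 m/s²

Translation along the incline: Mg sinθ − f = Ma.
Rotation about the center: fR = Iα with I = MR². No-slip gives a = αR, so f = (I/R²)a = M a.
Substituting: Mg sinθ = (1 + 1.000)Ma, so a = g sinθ/(1 + 1.000) = (9.8) sin 19.7° / 2.000 = 1.652 m/s².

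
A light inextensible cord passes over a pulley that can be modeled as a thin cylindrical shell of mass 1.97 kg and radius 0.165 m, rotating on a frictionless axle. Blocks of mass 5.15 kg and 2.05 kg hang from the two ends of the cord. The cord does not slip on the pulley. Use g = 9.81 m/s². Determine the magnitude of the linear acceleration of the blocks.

I = MR² = (1.97)(0.165)² = 0.05363 kg·m².
Heavier block: m₁g − T₁ = m₁a. Lighter block: T₂ − m₂g = m₂a.
Pulley: (T₁ − T₂)R = Iα = I(a/R), so T₁ − T₂ = (I/R²)a = 1·M_p a = 1.970·a.
Adding the three: (m₁ − m₂)g = (m₁ + m₂ + 1.970)a, so a = (5.15 − 2.05)(9.81)/(5.15 + 2.05 + 1.970) = 3.316 m/s².

a ≈ 3.32 m/s²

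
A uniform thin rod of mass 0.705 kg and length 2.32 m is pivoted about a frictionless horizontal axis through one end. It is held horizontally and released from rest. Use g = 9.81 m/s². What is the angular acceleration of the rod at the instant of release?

About the pivot, I = (1/3)ML² = (1/3)(0.705)(2.32)² = 1.265 kg·m².
The weight acts at the center, a distance L/2 = 1.160 m from the pivot; τ = Mg(L/2) = 8.023 N·m.
α = τ/I = 8.023/1.265 = 6.343 rad/s².
(Equivalently α = (3g/(2L)) = 6.343 rad/s².)

α ≈ 6.34 rad/s²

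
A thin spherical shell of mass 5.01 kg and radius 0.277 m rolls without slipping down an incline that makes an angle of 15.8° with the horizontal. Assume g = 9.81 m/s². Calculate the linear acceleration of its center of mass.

a ≈ 1.60 m/s²

Translation along the incline: Mg sinθ − f = Ma.
Rotation about the center: fR = Iα with I = (2/3)MR². No-slip gives a = αR, so f = (I/R²)a = (2/3)M a.
Substituting: Mg sinθ = (1 + 0.6667)Ma, so a = g sinθ/(1 + 0.6667) = (9.81) sin 15.8° / 1.667 = 1.603 m/s².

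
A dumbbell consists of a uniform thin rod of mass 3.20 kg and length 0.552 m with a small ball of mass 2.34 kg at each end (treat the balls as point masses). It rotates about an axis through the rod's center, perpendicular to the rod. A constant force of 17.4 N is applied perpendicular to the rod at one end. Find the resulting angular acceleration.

I_rod = (1/12)ML² = (1/12)(3.20)(0.552)² = 0.08125 kg·m².
I_balls = 2·m·(L/2)² = 2(2.34)(0.2760)² = 0.3565 kg·m².
Total I = 0.4378 kg·m².
τ = F·(L/2) = (17.4)(0.276) = 4.802 N·m.
α = τ/I = 4.802/0.4378 = 10.97 rad/s².

α ≈ 11.0 rad/s²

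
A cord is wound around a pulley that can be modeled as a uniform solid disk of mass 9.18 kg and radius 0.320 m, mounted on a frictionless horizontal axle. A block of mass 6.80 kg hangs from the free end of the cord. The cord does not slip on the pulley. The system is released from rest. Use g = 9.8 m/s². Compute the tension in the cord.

I = ½MR² = (1/2)(9.18)(0.320)² = 0.4700 kg·m².
Block: mg − T = ma. Pulley: TR = Iα. No-slip: a = αR, so T = (I/R²)a = 4.590·a.
Then mg = (m + 4.590)a, so a = (6.80)(9.8)/(6.80 + 4.590) = 5.851 m/s².
T = 4.590·a = 26.85 N.

T ≈ 26.9 N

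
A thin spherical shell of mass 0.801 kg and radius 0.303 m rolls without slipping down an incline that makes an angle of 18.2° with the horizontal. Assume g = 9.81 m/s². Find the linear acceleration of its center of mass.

a ≈ 1.84 m/s²

Translation along the incline: Mg sinθ − f = Ma.
Rotation about the center: fR = Iα with I = (2/3)MR². No-slip gives a = αR, so f = (I/R²)a = (2/3)M a.
Substituting: Mg sinθ = (1 + 0.6667)Ma, so a = g sinθ/(1 + 0.6667) = (9.81) sin 18.2° / 1.667 = 1.838 m/s².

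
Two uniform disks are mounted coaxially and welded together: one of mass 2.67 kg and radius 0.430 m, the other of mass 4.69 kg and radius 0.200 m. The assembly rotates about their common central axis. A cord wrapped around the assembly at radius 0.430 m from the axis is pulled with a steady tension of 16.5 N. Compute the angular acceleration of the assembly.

I = ½M₁R₁² + ½M₂R₂² = ½(2.67)(0.430)² + ½(4.69)(0.200)² = 0.3406 kg·m².
τ = F r = (16.5)(0.430) = 7.095 N·m.
α = τ/I = 7.095/0.3406 = 20.83 rad/s².

α ≈ 20.8 rad/s²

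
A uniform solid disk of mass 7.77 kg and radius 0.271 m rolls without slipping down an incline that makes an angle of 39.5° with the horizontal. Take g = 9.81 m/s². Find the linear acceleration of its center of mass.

Translation along the incline: Mg sinθ − f = Ma.
Rotation about the center: fR = Iα with I = ½MR². No-slip gives a = αR, so f = (I/R²)a = (1/2)M a.
Substituting: Mg sinθ = (1 + 0.5000)Ma, so a = g sinθ/(1 + 0.5000) = (9.81) sin 39.5° / 1.500 = 4.160 m/s².

a ≈ 4.16 m/s²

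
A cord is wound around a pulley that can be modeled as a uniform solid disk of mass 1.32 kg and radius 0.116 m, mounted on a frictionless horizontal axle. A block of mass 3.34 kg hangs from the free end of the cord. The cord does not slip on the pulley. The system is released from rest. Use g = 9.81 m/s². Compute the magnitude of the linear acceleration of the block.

I = ½MR² = (1/2)(1.32)(0.116)² = 0.008881 kg·m².
Block: mg − T = ma. Pulley: TR = Iα. No-slip: a = αR, so T = (I/R²)a = 0.6600·a.
Then mg = (m + 0.6600)a, so a = (3.34)(9.81)/(3.34 + 0.6600) = 8.191 m/s².

a ≈ 8.19 m/s²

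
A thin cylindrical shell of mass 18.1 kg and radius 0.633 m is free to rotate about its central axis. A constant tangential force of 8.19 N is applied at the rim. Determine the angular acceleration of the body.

I = MR² = (18.1)(0.633)² = 7.252 kg·m².
τ = F R = (8.19)(0.633) = 5.184 N·m.
From τ = Iα: α = 5.184/7.252 = 0.7148 rad/s².

α ≈ 0.715 rad/s²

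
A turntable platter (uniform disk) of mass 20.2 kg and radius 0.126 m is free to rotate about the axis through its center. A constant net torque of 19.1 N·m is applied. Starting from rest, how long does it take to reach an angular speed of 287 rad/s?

t ≈ 2.41 s

I = ½MR² = (1/2)(20.2)(0.126)² = 0.1603 kg·m².
α = τ/I = 19.1/0.1603 = 119.1 rad/s².
ω = αt ⇒ t = ω/α = 287/119.1 = 2.409 s.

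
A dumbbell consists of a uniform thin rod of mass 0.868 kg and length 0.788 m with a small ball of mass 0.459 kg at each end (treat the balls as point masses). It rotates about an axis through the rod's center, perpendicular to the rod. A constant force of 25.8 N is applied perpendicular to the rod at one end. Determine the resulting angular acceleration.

I_rod = (1/12)ML² = (1/12)(0.868)(0.788)² = 0.04491 kg·m².
I_balls = 2·m·(L/2)² = 2(0.459)(0.3940)² = 0.1425 kg·m².
Total I = 0.1874 kg·m².
τ = F·(L/2) = (25.8)(0.394) = 10.17 N·m.
α = τ/I = 10.17/0.1874 = 54.24 rad/s².

α ≈ 54.2 rad/s²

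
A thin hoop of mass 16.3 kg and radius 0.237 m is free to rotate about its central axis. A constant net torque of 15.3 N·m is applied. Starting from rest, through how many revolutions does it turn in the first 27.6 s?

≈ 1010 revolutions

I = MR² = (16.3)(0.237)² = 0.9156 kg·m².
α = τ/I = 15.3/0.9156 = 16.71 rad/s².
θ = ½αt² = ½(16.71)(27.6)² = 6365 rad.
Revolutions = θ/(2π) = 1013.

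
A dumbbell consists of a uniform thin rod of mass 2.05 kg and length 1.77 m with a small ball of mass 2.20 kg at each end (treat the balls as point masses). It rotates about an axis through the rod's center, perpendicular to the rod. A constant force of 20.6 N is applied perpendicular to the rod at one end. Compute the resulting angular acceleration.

α ≈ 4.58 rad/s²

I_rod = (1/12)ML² = (1/12)(2.05)(1.77)² = 0.5352 kg·m².
I_balls = 2·m·(L/2)² = 2(2.20)(0.8850)² = 3.446 kg·m².
Total I = 3.981 kg·m².
τ = F·(L/2) = (20.6)(0.885) = 18.23 N·m.
α = τ/I = 18.23/3.981 = 4.579 rad/s².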